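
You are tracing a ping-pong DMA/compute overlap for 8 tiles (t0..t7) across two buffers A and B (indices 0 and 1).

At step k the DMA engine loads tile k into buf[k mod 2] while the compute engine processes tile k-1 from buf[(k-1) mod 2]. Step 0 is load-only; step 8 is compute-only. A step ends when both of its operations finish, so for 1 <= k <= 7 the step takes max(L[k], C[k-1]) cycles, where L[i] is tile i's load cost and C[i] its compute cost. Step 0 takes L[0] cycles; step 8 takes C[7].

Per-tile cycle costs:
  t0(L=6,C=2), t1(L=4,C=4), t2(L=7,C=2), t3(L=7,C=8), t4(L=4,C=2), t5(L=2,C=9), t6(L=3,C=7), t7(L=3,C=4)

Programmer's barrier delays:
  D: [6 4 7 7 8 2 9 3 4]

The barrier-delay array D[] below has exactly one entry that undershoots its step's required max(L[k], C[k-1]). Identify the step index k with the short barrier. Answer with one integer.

hazard at step 7

step 0: need L[0]=6 = 6; D[0]=6 ok
step 1: need max(L[1]=4,C[0]=2) = 4; D[1]=4 ok
step 2: need max(L[2]=7,C[1]=4) = 7; D[2]=7 ok
step 3: need max(L[3]=7,C[2]=2) = 7; D[3]=7 ok
step 4: need max(L[4]=4,C[3]=8) = 8; D[4]=8 ok
step 5: need max(L[5]=2,C[4]=2) = 2; D[5]=2 ok
step 6: need max(L[6]=3,C[5]=9) = 9; D[6]=9 ok
step 7: need max(L[7]=3,C[6]=7) = 7; D[7]=3 SHORT
step 8: need C[7]=4 = 4; D[8]=4 ok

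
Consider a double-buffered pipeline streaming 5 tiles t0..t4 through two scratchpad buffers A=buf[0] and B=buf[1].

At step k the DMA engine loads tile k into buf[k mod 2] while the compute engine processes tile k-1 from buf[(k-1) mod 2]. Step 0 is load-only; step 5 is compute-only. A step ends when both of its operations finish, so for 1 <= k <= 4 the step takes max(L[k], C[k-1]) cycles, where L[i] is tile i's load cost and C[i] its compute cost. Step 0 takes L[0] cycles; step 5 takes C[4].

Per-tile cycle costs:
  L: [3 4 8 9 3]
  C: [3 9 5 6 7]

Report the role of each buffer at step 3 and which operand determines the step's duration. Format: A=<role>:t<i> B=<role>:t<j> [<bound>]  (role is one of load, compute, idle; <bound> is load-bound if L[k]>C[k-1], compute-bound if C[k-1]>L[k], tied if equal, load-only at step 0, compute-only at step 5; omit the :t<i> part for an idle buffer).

step 3: A=compute:t2 B=load:t3 [load-bound]

[0] DMA t0→A (3c) ∥ CU idle ⇒ 3c, clock 3
[1] DMA t1→B (4c) ∥ CU A:t0 (3c) ⇒ 4c, clock 7
[2] DMA t2→A (8c) ∥ CU B:t1 (9c) ⇒ 9c, clock 16
[3] DMA t3→B (9c) ∥ CU A:t2 (5c) ⇒ 9c, clock 25
[4] DMA t4→A (3c) ∥ CU B:t3 (6c) ⇒ 6c, clock 31
[5] DMA idle ∥ CU A:t4 (7c) ⇒ 7c, clock 38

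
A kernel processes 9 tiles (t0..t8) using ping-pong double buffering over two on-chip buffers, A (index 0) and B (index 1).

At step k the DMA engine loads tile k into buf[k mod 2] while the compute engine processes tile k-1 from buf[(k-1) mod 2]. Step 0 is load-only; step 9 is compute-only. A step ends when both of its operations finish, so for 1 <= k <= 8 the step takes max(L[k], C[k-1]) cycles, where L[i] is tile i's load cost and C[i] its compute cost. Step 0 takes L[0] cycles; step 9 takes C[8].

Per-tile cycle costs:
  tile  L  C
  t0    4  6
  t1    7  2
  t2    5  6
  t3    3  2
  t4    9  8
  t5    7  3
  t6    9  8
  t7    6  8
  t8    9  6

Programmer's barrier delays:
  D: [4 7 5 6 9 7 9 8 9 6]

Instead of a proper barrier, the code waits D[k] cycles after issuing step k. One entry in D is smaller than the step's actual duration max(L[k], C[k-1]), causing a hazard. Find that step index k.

hazard at step 5

k=0 barrier L[0]=4→4c, D[0]=4 ok
k=1 barrier max(L[1]=7,C[0]=6)→7c, D[1]=7 ok
k=2 barrier max(L[2]=5,C[1]=2)→5c, D[2]=5 ok
k=3 barrier max(L[3]=3,C[2]=6)→6c, D[3]=6 ok
k=4 barrier max(L[4]=9,C[3]=2)→9c, D[4]=9 ok
k=5 barrier max(L[5]=7,C[4]=8)→8c, D[5]=7 SHORT
k=6 barrier max(L[6]=9,C[5]=3)→9c, D[6]=9 ok
k=7 barrier max(L[7]=6,C[6]=8)→8c, D[7]=8 ok
k=8 barrier max(L[8]=9,C[7]=8)→9c, D[8]=9 ok
k=9 barrier C[8]=6→6c, D[9]=6 ok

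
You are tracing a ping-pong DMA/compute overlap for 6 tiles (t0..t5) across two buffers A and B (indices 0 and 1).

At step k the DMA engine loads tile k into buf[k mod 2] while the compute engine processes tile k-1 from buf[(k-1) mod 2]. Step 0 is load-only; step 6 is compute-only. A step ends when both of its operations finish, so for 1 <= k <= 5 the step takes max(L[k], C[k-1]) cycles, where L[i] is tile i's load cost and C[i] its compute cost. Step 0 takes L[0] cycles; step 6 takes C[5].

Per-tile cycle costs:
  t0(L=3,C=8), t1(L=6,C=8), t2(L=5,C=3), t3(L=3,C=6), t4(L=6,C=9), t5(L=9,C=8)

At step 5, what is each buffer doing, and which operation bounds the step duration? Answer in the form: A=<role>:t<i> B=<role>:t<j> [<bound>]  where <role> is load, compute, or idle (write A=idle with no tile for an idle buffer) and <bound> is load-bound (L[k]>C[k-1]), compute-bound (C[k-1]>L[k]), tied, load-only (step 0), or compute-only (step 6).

step 0: L[0]=3 → dur=3, Σ=3 | A=load:t0 B=idle [load-only]
step 1: L[1]=6 C[0]=8 → dur=8, Σ=11 | A=compute:t0 B=load:t1 [compute-bound]
step 2: L[2]=5 C[1]=8 → dur=8, Σ=19 | A=load:t2 B=compute:t1 [compute-bound]
step 3: L[3]=3 C[2]=3 → dur=3, Σ=22 | A=compute:t2 B=load:t3 [tied]
step 4: L[4]=6 C[3]=6 → dur=6, Σ=28 | A=load:t4 B=compute:t3 [tied]
step 5: L[5]=9 C[4]=9 → dur=9, Σ=37 | A=compute:t4 B=load:t5 [tied]
step 6: C[5]=8 → dur=8, Σ=45 | A=idle B=compute:t5 [compute-only]

step 5: A=compute:t4 B=load:t5 [tied]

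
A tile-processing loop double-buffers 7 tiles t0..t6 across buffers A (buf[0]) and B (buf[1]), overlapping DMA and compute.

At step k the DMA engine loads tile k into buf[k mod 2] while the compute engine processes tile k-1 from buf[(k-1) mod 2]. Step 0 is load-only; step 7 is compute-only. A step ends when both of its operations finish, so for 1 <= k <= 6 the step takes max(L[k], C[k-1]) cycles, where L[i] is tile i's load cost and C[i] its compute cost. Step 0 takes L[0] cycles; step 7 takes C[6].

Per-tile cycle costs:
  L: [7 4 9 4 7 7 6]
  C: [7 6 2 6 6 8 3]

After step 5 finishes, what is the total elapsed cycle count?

end_cycle[5] = 41

k=0 load=t0/7c comp=- wait=7 total=7
k=1 load=t1/4c comp=t0/7c wait=7 total=14
k=2 load=t2/9c comp=t1/6c wait=9 total=23
k=3 load=t3/4c comp=t2/2c wait=4 total=27
k=4 load=t4/7c comp=t3/6c wait=7 total=34
k=5 load=t5/7c comp=t4/6c wait=7 total=41
k=6 load=t6/6c comp=t5/8c wait=8 total=49
k=7 load=- comp=t6/3c wait=3 total=52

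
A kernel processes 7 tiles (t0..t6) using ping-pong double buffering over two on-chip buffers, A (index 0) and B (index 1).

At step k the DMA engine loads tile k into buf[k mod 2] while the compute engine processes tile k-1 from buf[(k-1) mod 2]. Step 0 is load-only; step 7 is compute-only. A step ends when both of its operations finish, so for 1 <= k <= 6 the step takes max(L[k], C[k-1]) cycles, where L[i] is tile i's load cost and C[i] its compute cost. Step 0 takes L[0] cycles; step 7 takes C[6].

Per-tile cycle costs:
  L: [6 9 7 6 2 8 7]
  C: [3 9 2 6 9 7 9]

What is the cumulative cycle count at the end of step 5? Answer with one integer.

k=0 load=t0/6c comp=- wait=6 total=6
k=1 load=t1/9c comp=t0/3c wait=9 total=15
k=2 load=t2/7c comp=t1/9c wait=9 total=24
k=3 load=t3/6c comp=t2/2c wait=6 total=30
k=4 load=t4/2c comp=t3/6c wait=6 total=36
k=5 load=t5/8c comp=t4/9c wait=9 total=45
k=6 load=t6/7c comp=t5/7c wait=7 total=52
k=7 load=- comp=t6/9c wait=9 total=61

end_cycle[5] = 45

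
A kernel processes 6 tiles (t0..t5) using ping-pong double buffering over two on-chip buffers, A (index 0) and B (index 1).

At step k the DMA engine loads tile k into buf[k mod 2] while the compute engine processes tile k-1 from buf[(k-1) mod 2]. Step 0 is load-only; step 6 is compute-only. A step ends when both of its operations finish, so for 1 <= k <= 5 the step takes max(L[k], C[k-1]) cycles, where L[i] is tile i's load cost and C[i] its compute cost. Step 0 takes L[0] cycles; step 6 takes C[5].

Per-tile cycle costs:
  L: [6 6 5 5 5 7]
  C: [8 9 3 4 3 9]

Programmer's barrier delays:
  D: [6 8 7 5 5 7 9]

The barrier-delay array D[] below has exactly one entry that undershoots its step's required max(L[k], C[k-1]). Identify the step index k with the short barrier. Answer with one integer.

k=0 barrier L[0]=6→6c, D[0]=6 ok
k=1 barrier max(L[1]=6,C[0]=8)→8c, D[1]=8 ok
k=2 barrier max(L[2]=5,C[1]=9)→9c, D[2]=7 SHORT
k=3 barrier max(L[3]=5,C[2]=3)→5c, D[3]=5 ok
k=4 barrier max(L[4]=5,C[3]=4)→5c, D[4]=5 ok
k=5 barrier max(L[5]=7,C[4]=3)→7c, D[5]=7 ok
k=6 barrier C[5]=9→9c, D[6]=9 ok

hazard at step 2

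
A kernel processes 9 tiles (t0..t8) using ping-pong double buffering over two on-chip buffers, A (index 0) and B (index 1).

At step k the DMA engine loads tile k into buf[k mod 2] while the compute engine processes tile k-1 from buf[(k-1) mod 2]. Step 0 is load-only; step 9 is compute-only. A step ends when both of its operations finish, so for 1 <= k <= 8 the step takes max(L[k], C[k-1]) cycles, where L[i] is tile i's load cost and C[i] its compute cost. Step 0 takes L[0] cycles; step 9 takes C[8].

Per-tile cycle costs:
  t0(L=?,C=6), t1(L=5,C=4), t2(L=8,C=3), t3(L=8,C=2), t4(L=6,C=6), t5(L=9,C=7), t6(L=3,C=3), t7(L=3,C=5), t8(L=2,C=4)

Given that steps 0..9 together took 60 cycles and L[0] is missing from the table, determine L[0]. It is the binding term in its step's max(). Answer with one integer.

L[0] = 4

step 0: dur = L[0]=? = L[0]  (unknown; binding)
step 1: dur = max(L[1]=5, C[0]=6) = 6
step 2: dur = max(L[2]=8, C[1]=4) = 8
step 3: dur = max(L[3]=8, C[2]=3) = 8
step 4: dur = max(L[4]=6, C[3]=2) = 6
step 5: dur = max(L[5]=9, C[4]=6) = 9
step 6: dur = max(L[6]=3, C[5]=7) = 7
step 7: dur = max(L[7]=3, C[6]=3) = 3
step 8: dur = max(L[8]=2, C[7]=5) = 5
step 9: dur = C[8]=4 = 4
sum of known step durations = 56
dur[0] = total - known = 60 - 56 = 4
L[0] is the binding max in step 0, so L[0] = dur[0] = 4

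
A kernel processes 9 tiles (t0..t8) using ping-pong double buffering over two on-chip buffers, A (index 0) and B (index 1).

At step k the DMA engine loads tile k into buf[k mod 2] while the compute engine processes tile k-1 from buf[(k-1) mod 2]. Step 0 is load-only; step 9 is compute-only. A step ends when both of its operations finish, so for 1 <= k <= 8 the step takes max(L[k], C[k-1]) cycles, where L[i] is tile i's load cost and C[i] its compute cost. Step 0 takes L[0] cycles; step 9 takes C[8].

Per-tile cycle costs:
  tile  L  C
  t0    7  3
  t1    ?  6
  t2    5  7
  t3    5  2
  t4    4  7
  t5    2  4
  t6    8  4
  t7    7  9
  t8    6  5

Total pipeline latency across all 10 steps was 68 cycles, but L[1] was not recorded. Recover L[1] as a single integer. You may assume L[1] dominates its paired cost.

step 0 | dur = L[0]=7 = 7
step 1 | dur = max(L[1]=?, C[0]=3) = L[1]  (unknown; binding)
step 2 | dur = max(L[2]=5, C[1]=6) = 6
step 3 | dur = max(L[3]=5, C[2]=7) = 7
step 4 | dur = max(L[4]=4, C[3]=2) = 4
step 5 | dur = max(L[5]=2, C[4]=7) = 7
step 6 | dur = max(L[6]=8, C[5]=4) = 8
step 7 | dur = max(L[7]=7, C[6]=4) = 7
step 8 | dur = max(L[8]=6, C[7]=9) = 9
step 9 | dur = C[8]=5 = 5
sum of known step durations = 60
dur[1] = total - known = 68 - 60 = 8
L[1] is the binding max in step 1, so L[1] = dur[1] = 8

L[1] = 8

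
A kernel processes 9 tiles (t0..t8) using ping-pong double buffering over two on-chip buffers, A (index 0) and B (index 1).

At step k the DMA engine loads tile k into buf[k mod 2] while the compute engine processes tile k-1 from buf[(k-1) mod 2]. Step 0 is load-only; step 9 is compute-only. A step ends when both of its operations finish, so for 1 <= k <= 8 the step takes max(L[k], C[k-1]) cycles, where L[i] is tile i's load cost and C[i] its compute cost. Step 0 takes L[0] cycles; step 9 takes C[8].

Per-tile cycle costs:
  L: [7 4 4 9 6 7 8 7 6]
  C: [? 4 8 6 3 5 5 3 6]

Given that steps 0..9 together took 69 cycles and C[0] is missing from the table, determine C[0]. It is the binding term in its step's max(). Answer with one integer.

C[0] = 9

step 0: dur = L[0]=7 = 7
step 1: dur = max(L[1]=4, C[0]=?) = C[0]  (unknown; binding)
step 2: dur = max(L[2]=4, C[1]=4) = 4
step 3: dur = max(L[3]=9, C[2]=8) = 9
step 4: dur = max(L[4]=6, C[3]=6) = 6
step 5: dur = max(L[5]=7, C[4]=3) = 7
step 6: dur = max(L[6]=8, C[5]=5) = 8
step 7: dur = max(L[7]=7, C[6]=5) = 7
step 8: dur = max(L[8]=6, C[7]=3) = 6
step 9: dur = C[8]=6 = 6
sum of known step durations = 60
dur[1] = total - known = 69 - 60 = 9
C[0] is the binding max in step 1, so C[0] = dur[1] = 9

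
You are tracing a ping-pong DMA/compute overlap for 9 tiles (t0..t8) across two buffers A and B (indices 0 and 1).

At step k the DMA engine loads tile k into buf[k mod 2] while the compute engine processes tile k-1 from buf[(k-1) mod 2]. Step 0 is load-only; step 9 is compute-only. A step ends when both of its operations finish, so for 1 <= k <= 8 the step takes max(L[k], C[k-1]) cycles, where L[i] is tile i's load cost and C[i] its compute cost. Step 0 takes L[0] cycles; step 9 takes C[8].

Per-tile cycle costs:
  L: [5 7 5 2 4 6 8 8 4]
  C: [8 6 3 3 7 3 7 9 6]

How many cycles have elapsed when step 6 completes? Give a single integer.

  0. 5=5c; end=5; A:t0 B:-
  1. max(7,8)=8c; end=13; A:t0 B:t1
  2. max(5,6)=6c; end=19; A:t2 B:t1
  3. max(2,3)=3c; end=22; A:t2 B:t3
  4. max(4,3)=4c; end=26; A:t4 B:t3
  5. max(6,7)=7c; end=33; A:t4 B:t5
  6. max(8,3)=8c; end=41; A:t6 B:t5
  7. max(8,7)=8c; end=49; A:t6 B:t7
  8. max(4,9)=9c; end=58; A:t8 B:t7
  9. 6=6c; end=64; A:t8 B:t7

end_cycle[6] = 41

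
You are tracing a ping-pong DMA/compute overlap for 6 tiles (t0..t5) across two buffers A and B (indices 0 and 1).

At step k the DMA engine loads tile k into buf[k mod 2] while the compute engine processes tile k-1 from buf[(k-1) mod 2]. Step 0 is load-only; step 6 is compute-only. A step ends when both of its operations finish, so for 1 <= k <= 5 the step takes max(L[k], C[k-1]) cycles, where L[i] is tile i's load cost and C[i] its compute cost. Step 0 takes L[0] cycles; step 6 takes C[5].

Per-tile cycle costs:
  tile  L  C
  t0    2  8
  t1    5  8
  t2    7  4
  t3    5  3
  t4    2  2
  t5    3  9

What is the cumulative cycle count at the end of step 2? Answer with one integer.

end_cycle[2] = 18

k=0 load=t0/2c comp=- wait=2 total=2
k=1 load=t1/5c comp=t0/8c wait=8 total=10
k=2 load=t2/7c comp=t1/8c wait=8 total=18
k=3 load=t3/5c comp=t2/4c wait=5 total=23
k=4 load=t4/2c comp=t3/3c wait=3 total=26
k=5 load=t5/3c comp=t4/2c wait=3 total=29
k=6 load=- comp=t5/9c wait=9 total=38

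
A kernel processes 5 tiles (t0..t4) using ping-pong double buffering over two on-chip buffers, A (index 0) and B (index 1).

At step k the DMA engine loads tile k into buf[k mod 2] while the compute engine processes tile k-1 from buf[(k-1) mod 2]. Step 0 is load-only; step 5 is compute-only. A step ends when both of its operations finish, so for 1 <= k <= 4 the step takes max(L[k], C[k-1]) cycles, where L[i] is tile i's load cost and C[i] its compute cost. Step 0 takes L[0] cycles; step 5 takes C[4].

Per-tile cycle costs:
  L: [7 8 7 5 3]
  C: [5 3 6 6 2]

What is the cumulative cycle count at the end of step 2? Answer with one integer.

end_cycle[2] = 22

step 0: L[0]=7 → dur=7, Σ=7 | A=load:t0 B=idle [load-only]
step 1: L[1]=8 C[0]=5 → dur=8, Σ=15 | A=compute:t0 B=load:t1 [load-bound]
step 2: L[2]=7 C[1]=3 → dur=7, Σ=22 | A=load:t2 B=compute:t1 [load-bound]
step 3: L[3]=5 C[2]=6 → dur=6, Σ=28 | A=compute:t2 B=load:t3 [compute-bound]
step 4: L[4]=3 C[3]=6 → dur=6, Σ=34 | A=load:t4 B=compute:t3 [compute-bound]
step 5: C[4]=2 → dur=2, Σ=36 | A=compute:t4 B=idle [compute-only]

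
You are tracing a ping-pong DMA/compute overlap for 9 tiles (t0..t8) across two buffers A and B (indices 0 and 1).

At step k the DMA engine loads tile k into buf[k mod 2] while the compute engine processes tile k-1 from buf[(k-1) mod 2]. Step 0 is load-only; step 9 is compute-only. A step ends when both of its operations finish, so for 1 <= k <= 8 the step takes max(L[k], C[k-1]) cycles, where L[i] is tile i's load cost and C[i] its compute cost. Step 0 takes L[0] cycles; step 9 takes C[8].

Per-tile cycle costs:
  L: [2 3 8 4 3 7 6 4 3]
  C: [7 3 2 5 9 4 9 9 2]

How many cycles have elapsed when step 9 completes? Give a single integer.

end_cycle[9] = 61

  0. 2=2c; end=2; A:t0 B:-
  1. max(3,7)=7c; end=9; A:t0 B:t1
  2. max(8,3)=8c; end=17; A:t2 B:t1
  3. max(4,2)=4c; end=21; A:t2 B:t3
  4. max(3,5)=5c; end=26; A:t4 B:t3
  5. max(7,9)=9c; end=35; A:t4 B:t5
  6. max(6,4)=6c; end=41; A:t6 B:t5
  7. max(4,9)=9c; end=50; A:t6 B:t7
  8. max(3,9)=9c; end=59; A:t8 B:t7
  9. 2=2c; end=61; A:t8 B:t7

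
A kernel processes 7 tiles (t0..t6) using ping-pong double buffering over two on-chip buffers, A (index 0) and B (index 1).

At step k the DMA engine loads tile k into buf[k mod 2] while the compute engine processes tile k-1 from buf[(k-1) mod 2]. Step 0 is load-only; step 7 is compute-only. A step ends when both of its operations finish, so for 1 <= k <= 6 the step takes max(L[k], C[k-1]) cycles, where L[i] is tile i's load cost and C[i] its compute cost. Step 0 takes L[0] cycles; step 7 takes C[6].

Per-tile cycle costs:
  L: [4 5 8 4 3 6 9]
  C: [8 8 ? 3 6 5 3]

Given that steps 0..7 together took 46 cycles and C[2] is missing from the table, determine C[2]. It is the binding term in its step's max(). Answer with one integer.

C[2] = 5

step 0 = dur = L[0]=4 = 4
step 1 = dur = max(L[1]=5, C[0]=8) = 8
step 2 = dur = max(L[2]=8, C[1]=8) = 8
step 3 = dur = max(L[3]=4, C[2]=?) = C[2]  (unknown; binding)
step 4 = dur = max(L[4]=3, C[3]=3) = 3
step 5 = dur = max(L[5]=6, C[4]=6) = 6
step 6 = dur = max(L[6]=9, C[5]=5) = 9
step 7 = dur = C[6]=3 = 3
sum of known step durations = 41
dur[3] = total - known = 46 - 41 = 5
C[2] is the binding max in step 3, so C[2] = dur[3] = 5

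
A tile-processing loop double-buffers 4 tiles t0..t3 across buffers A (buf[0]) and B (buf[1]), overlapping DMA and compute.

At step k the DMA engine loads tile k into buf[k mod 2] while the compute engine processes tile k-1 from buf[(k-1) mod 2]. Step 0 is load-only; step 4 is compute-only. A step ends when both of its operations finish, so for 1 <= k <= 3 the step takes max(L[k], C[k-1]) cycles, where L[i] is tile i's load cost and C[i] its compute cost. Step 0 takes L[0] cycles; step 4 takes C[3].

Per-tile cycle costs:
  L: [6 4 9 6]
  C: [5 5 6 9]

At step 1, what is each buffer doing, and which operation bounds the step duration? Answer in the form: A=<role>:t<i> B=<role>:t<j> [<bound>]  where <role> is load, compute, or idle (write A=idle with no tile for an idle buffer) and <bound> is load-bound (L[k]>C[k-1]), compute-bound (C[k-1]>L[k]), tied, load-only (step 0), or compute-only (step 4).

k=0 load=t0/6c comp=- wait=6 total=6
k=1 load=t1/4c comp=t0/5c wait=5 total=11
k=2 load=t2/9c comp=t1/5c wait=9 total=20
k=3 load=t3/6c comp=t2/6c wait=6 total=26
k=4 load=- comp=t3/9c wait=9 total=35

step 1: A=compute:t0 B=load:t1 [compute-bound]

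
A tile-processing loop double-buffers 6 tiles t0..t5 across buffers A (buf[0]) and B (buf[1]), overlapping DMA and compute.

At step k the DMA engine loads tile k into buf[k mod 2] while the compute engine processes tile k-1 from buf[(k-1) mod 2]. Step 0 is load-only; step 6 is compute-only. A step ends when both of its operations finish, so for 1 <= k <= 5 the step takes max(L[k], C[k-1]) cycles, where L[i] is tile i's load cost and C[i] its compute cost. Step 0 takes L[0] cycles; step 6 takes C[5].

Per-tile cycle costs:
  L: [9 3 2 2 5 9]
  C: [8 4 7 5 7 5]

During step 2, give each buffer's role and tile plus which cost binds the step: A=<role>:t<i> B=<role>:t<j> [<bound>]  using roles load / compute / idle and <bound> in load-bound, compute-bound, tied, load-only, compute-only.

k=0 load=t0/9c comp=- wait=9 total=9
k=1 load=t1/3c comp=t0/8c wait=8 total=17
k=2 load=t2/2c comp=t1/4c wait=4 total=21
k=3 load=t3/2c comp=t2/7c wait=7 total=28
k=4 load=t4/5c comp=t3/5c wait=5 total=33
k=5 load=t5/9c comp=t4/7c wait=9 total=42
k=6 load=- comp=t5/5c wait=5 total=47

step 2: A=load:t2 B=compute:t1 [compute-bound]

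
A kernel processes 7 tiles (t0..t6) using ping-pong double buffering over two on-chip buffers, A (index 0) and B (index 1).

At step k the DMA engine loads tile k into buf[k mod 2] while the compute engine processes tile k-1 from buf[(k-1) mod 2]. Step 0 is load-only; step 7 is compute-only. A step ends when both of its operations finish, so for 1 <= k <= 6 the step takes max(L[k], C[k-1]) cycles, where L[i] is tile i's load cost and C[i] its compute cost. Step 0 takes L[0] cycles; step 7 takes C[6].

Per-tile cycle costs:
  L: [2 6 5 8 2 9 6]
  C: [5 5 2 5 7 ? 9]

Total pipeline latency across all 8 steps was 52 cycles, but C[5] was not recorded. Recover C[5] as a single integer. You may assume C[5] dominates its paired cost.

step 0 = dur = L[0]=2 = 2
step 1 = dur = max(L[1]=6, C[0]=5) = 6
step 2 = dur = max(L[2]=5, C[1]=5) = 5
step 3 = dur = max(L[3]=8, C[2]=2) = 8
step 4 = dur = max(L[4]=2, C[3]=5) = 5
step 5 = dur = max(L[5]=9, C[4]=7) = 9
step 6 = dur = max(L[6]=6, C[5]=?) = C[5]  (unknown; binding)
step 7 = dur = C[6]=9 = 9
sum of known step durations = 44
dur[6] = total - known = 52 - 44 = 8
C[5] is the binding max in step 6, so C[5] = dur[6] = 8

C[5] = 8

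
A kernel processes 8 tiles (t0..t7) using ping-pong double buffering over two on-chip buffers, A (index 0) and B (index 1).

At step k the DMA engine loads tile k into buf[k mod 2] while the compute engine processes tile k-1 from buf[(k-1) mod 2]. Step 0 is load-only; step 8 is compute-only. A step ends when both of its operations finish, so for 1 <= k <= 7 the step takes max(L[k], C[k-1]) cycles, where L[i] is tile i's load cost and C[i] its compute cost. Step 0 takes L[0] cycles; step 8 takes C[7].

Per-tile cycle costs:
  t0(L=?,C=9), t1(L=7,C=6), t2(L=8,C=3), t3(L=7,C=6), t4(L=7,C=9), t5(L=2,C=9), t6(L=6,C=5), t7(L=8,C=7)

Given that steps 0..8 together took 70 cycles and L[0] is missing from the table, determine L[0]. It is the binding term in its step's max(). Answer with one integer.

step 0 = dur = L[0]=? = L[0]  (unknown; binding)
step 1 = dur = max(L[1]=7, C[0]=9) = 9
step 2 = dur = max(L[2]=8, C[1]=6) = 8
step 3 = dur = max(L[3]=7, C[2]=3) = 7
step 4 = dur = max(L[4]=7, C[3]=6) = 7
step 5 = dur = max(L[5]=2, C[4]=9) = 9
step 6 = dur = max(L[6]=6, C[5]=9) = 9
step 7 = dur = max(L[7]=8, C[6]=5) = 8
step 8 = dur = C[7]=7 = 7
sum of known step durations = 64
dur[0] = total - known = 70 - 64 = 6
L[0] is the binding max in step 0, so L[0] = dur[0] = 6

L[0] = 6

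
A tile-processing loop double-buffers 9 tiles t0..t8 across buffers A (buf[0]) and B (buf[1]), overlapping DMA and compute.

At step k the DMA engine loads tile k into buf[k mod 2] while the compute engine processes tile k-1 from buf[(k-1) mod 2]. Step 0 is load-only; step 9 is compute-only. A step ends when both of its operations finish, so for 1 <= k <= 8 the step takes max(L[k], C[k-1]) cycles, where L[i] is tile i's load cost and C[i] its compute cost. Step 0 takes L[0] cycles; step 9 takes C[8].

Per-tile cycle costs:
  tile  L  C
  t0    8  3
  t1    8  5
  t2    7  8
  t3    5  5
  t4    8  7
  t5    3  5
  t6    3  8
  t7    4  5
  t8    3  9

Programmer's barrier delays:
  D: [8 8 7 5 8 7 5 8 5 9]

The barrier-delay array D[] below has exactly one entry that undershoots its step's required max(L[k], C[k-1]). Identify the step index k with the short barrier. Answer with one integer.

step 0: need L[0]=8 = 8; D[0]=8 ok
step 1: need max(L[1]=8,C[0]=3) = 8; D[1]=8 ok
step 2: need max(L[2]=7,C[1]=5) = 7; D[2]=7 ok
step 3: need max(L[3]=5,C[2]=8) = 8; D[3]=5 SHORT
step 4: need max(L[4]=8,C[3]=5) = 8; D[4]=8 ok
step 5: need max(L[5]=3,C[4]=7) = 7; D[5]=7 ok
step 6: need max(L[6]=3,C[5]=5) = 5; D[6]=5 ok
step 7: need max(L[7]=4,C[6]=8) = 8; D[7]=8 ok
step 8: need max(L[8]=3,C[7]=5) = 5; D[8]=5 ok
step 9: need C[8]=9 = 9; D[9]=9 ok

hazard at step 3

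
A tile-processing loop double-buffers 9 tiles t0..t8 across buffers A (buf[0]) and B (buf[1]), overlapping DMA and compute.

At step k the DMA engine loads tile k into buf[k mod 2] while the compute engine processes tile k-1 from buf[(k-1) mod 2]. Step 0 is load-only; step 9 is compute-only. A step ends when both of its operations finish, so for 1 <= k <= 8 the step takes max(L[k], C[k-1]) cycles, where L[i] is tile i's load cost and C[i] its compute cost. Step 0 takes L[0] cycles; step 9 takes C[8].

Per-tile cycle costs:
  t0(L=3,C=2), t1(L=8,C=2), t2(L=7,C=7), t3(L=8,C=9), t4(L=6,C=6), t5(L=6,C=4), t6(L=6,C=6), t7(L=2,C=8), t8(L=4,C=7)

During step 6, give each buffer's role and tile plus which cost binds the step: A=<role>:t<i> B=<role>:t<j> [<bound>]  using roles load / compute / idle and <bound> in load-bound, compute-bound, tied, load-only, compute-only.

  0. 3=3c; end=3; A:t0 B:-
  1. max(8,2)=8c; end=11; A:t0 B:t1
  2. max(7,2)=7c; end=18; A:t2 B:t1
  3. max(8,7)=8c; end=26; A:t2 B:t3
  4. max(6,9)=9c; end=35; A:t4 B:t3
  5. max(6,6)=6c; end=41; A:t4 B:t5
  6. max(6,4)=6c; end=47; A:t6 B:t5
  7. max(2,6)=6c; end=53; A:t6 B:t7
  8. max(4,8)=8c; end=61; A:t8 B:t7
  9. 7=7c; end=68; A:t8 B:t7

step 6: A=load:t6 B=compute:t5 [load-bound]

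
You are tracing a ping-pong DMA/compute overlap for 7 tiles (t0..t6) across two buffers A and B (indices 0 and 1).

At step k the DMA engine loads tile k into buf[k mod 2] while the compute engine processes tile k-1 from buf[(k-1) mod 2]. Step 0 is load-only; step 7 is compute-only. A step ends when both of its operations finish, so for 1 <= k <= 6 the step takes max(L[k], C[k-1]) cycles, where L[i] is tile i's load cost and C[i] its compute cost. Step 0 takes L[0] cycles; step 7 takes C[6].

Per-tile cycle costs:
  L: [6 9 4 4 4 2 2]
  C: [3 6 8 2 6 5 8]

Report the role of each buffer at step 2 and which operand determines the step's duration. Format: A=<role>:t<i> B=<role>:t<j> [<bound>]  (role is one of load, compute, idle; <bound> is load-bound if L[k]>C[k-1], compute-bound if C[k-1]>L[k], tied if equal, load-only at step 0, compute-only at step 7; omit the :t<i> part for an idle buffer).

k=0 load=t0/6c comp=- wait=6 total=6
k=1 load=t1/9c comp=t0/3c wait=9 total=15
k=2 load=t2/4c comp=t1/6c wait=6 total=21
k=3 load=t3/4c comp=t2/8c wait=8 total=29
k=4 load=t4/4c comp=t3/2c wait=4 total=33
k=5 load=t5/2c comp=t4/6c wait=6 total=39
k=6 load=t6/2c comp=t5/5c wait=5 total=44
k=7 load=- comp=t6/8c wait=8 total=52

step 2: A=load:t2 B=compute:t1 [compute-bound]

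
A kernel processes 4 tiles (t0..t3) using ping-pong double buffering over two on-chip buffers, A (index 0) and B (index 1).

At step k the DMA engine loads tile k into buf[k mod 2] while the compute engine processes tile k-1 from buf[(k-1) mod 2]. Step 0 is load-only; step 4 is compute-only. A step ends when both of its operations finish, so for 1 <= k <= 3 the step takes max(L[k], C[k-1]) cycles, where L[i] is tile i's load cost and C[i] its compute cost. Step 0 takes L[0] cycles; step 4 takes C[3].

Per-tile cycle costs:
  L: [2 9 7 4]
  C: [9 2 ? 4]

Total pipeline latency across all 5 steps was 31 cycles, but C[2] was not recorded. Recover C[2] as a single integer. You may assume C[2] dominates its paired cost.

step 0 → dur = L[0]=2 = 2
step 1 → dur = max(L[1]=9, C[0]=9) = 9
step 2 → dur = max(L[2]=7, C[1]=2) = 7
step 3 → dur = max(L[3]=4, C[2]=?) = C[2]  (unknown; binding)
step 4 → dur = C[3]=4 = 4
sum of known step durations = 22
dur[3] = total - known = 31 - 22 = 9
C[2] is the binding max in step 3, so C[2] = dur[3] = 9

C[2] = 9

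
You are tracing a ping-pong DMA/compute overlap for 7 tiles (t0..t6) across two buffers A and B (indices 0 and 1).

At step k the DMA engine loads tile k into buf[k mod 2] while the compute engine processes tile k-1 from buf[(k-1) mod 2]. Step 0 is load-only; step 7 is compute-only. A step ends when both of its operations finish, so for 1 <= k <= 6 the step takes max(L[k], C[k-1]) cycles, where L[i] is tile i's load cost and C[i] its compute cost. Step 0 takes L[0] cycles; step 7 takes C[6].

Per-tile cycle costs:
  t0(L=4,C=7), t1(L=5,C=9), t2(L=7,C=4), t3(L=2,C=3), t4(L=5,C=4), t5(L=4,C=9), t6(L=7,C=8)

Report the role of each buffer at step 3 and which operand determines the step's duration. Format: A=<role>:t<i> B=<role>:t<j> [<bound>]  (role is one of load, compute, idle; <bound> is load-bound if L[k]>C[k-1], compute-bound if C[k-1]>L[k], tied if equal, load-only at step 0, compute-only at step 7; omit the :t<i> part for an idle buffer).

step 3: A=compute:t2 B=load:t3 [compute-bound]

[0] DMA t0→A (4c) ∥ CU idle ⇒ 4c, clock 4
[1] DMA t1→B (5c) ∥ CU A:t0 (7c) ⇒ 7c, clock 11
[2] DMA t2→A (7c) ∥ CU B:t1 (9c) ⇒ 9c, clock 20
[3] DMA t3→B (2c) ∥ CU A:t2 (4c) ⇒ 4c, clock 24
[4] DMA t4→A (5c) ∥ CU B:t3 (3c) ⇒ 5c, clock 29
[5] DMA t5→B (4c) ∥ CU A:t4 (4c) ⇒ 4c, clock 33
[6] DMA t6→A (7c) ∥ CU B:t5 (9c) ⇒ 9c, clock 42
[7] DMA idle ∥ CU A:t6 (8c) ⇒ 8c, clock 50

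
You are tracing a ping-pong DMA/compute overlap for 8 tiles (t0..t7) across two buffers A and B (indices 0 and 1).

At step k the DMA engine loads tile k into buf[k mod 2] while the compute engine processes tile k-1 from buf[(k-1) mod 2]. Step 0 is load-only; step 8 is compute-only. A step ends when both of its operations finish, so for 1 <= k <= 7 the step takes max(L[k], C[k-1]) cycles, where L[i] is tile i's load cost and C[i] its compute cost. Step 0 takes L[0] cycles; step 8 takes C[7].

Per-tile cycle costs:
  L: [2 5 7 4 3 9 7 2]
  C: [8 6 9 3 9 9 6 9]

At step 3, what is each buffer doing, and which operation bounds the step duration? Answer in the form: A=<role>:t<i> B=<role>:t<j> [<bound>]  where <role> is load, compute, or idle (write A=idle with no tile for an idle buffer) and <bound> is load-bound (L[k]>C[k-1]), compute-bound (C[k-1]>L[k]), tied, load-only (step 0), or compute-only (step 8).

step 3: A=compute:t2 B=load:t3 [compute-bound]

[0] DMA t0→A (2c) ∥ CU idle ⇒ 2c, clock 2
[1] DMA t1→B (5c) ∥ CU A:t0 (8c) ⇒ 8c, clock 10
[2] DMA t2→A (7c) ∥ CU B:t1 (6c) ⇒ 7c, clock 17
[3] DMA t3→B (4c) ∥ CU A:t2 (9c) ⇒ 9c, clock 26
[4] DMA t4→A (3c) ∥ CU B:t3 (3c) ⇒ 3c, clock 29
[5] DMA t5→B (9c) ∥ CU A:t4 (9c) ⇒ 9c, clock 38
[6] DMA t6→A (7c) ∥ CU B:t5 (9c) ⇒ 9c, clock 47
[7] DMA t7→B (2c) ∥ CU A:t6 (6c) ⇒ 6c, clock 53
[8] DMA idle ∥ CU B:t7 (9c) ⇒ 9c, clock 62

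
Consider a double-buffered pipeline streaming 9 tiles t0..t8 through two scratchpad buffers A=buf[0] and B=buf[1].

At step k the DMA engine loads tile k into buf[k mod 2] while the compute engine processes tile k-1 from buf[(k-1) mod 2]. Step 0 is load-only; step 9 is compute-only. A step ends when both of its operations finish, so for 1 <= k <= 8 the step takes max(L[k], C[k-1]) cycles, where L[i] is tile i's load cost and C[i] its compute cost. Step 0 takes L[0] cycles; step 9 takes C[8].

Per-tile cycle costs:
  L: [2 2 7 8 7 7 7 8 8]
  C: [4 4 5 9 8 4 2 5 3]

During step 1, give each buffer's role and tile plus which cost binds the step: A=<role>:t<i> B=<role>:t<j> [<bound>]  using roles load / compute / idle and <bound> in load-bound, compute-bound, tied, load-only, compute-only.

  0. 2=2c; end=2; A:t0 B:-
  1. max(2,4)=4c; end=6; A:t0 B:t1
  2. max(7,4)=7c; end=13; A:t2 B:t1
  3. max(8,5)=8c; end=21; A:t2 B:t3
  4. max(7,9)=9c; end=30; A:t4 B:t3
  5. max(7,8)=8c; end=38; A:t4 B:t5
  6. max(7,4)=7c; end=45; A:t6 B:t5
  7. max(8,2)=8c; end=53; A:t6 B:t7
  8. max(8,5)=8c; end=61; A:t8 B:t7
  9. 3=3c; end=64; A:t8 B:t7

step 1: A=compute:t0 B=load:t1 [compute-bound]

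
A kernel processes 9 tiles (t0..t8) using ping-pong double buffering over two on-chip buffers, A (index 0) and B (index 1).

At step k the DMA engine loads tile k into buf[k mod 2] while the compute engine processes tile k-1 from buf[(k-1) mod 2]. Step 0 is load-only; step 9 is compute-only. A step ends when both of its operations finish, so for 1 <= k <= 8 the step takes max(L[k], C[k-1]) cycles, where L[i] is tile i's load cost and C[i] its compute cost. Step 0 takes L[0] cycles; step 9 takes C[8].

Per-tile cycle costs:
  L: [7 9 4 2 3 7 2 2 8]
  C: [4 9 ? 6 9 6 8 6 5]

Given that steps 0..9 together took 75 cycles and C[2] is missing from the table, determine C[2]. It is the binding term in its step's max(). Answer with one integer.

C[2] = 8

step 0: dur = L[0]=7 = 7
step 1: dur = max(L[1]=9, C[0]=4) = 9
step 2: dur = max(L[2]=4, C[1]=9) = 9
step 3: dur = max(L[3]=2, C[2]=?) = C[2]  (unknown; binding)
step 4: dur = max(L[4]=3, C[3]=6) = 6
step 5: dur = max(L[5]=7, C[4]=9) = 9
step 6: dur = max(L[6]=2, C[5]=6) = 6
step 7: dur = max(L[7]=2, C[6]=8) = 8
step 8: dur = max(L[8]=8, C[7]=6) = 8
step 9: dur = C[8]=5 = 5
sum of known step durations = 67
dur[3] = total - known = 75 - 67 = 8
C[2] is the binding max in step 3, so C[2] = dur[3] = 8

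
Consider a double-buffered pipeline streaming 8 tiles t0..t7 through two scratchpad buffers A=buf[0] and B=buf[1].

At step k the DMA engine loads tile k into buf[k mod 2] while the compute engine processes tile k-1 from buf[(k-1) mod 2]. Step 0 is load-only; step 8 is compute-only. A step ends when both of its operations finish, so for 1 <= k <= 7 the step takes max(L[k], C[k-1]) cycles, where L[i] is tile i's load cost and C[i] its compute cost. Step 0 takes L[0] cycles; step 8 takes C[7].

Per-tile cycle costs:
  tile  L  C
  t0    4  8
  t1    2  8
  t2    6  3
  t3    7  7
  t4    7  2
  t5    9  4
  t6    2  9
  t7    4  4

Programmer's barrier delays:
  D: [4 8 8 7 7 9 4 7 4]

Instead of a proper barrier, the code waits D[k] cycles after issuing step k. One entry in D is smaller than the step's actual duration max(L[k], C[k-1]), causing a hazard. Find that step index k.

step 0: need L[0]=4 = 4; D[0]=4 ok
step 1: need max(L[1]=2,C[0]=8) = 8; D[1]=8 ok
step 2: need max(L[2]=6,C[1]=8) = 8; D[2]=8 ok
step 3: need max(L[3]=7,C[2]=3) = 7; D[3]=7 ok
step 4: need max(L[4]=7,C[3]=7) = 7; D[4]=7 ok
step 5: need max(L[5]=9,C[4]=2) = 9; D[5]=9 ok
step 6: need max(L[6]=2,C[5]=4) = 4; D[6]=4 ok
step 7: need max(L[7]=4,C[6]=9) = 9; D[7]=7 SHORT
step 8: need C[7]=4 = 4; D[8]=4 ok

hazard at step 7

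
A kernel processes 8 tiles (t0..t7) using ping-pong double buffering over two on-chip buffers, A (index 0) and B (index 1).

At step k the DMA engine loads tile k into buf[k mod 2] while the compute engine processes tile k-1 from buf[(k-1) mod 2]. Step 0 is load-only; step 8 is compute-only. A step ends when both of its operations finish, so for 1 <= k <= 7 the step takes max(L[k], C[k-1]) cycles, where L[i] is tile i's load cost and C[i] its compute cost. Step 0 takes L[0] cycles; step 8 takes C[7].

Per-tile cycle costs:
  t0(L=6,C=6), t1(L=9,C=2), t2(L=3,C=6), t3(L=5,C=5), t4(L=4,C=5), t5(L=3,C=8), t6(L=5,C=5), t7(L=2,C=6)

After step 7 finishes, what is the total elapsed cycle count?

step 0: L[0]=6 → dur=6, Σ=6 | A=load:t0 B=idle [load-only]
step 1: L[1]=9 C[0]=6 → dur=9, Σ=15 | A=compute:t0 B=load:t1 [load-bound]
step 2: L[2]=3 C[1]=2 → dur=3, Σ=18 | A=load:t2 B=compute:t1 [load-bound]
step 3: L[3]=5 C[2]=6 → dur=6, Σ=24 | A=compute:t2 B=load:t3 [compute-bound]
step 4: L[4]=4 C[3]=5 → dur=5, Σ=29 | A=load:t4 B=compute:t3 [compute-bound]
step 5: L[5]=3 C[4]=5 → dur=5, Σ=34 | A=compute:t4 B=load:t5 [compute-bound]
step 6: L[6]=5 C[5]=8 → dur=8, Σ=42 | A=load:t6 B=compute:t5 [compute-bound]
step 7: L[7]=2 C[6]=5 → dur=5, Σ=47 | A=compute:t6 B=load:t7 [compute-bound]
step 8: C[7]=6 → dur=6, Σ=53 | A=idle B=compute:t7 [compute-only]

end_cycle[7] = 47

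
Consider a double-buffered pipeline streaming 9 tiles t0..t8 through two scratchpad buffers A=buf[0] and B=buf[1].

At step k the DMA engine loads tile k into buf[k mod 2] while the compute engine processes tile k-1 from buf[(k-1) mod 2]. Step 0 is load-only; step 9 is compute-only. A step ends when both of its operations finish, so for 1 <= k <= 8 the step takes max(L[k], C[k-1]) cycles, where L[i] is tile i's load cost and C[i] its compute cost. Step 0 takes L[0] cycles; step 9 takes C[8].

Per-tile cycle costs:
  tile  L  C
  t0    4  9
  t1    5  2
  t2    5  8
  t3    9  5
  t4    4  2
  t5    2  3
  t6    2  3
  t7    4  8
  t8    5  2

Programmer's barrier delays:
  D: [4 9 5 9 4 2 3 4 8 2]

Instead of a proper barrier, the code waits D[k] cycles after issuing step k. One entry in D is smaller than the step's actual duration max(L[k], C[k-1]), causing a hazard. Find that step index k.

step 0: need L[0]=4 = 4; D[0]=4 ok
step 1: need max(L[1]=5,C[0]=9) = 9; D[1]=9 ok
step 2: need max(L[2]=5,C[1]=2) = 5; D[2]=5 ok
step 3: need max(L[3]=9,C[2]=8) = 9; D[3]=9 ok
step 4: need max(L[4]=4,C[3]=5) = 5; D[4]=4 SHORT
step 5: need max(L[5]=2,C[4]=2) = 2; D[5]=2 ok
step 6: need max(L[6]=2,C[5]=3) = 3; D[6]=3 ok
step 7: need max(L[7]=4,C[6]=3) = 4; D[7]=4 ok
step 8: need max(L[8]=5,C[7]=8) = 8; D[8]=8 ok
step 9: need C[8]=2 = 2; D[9]=2 ok

hazard at step 4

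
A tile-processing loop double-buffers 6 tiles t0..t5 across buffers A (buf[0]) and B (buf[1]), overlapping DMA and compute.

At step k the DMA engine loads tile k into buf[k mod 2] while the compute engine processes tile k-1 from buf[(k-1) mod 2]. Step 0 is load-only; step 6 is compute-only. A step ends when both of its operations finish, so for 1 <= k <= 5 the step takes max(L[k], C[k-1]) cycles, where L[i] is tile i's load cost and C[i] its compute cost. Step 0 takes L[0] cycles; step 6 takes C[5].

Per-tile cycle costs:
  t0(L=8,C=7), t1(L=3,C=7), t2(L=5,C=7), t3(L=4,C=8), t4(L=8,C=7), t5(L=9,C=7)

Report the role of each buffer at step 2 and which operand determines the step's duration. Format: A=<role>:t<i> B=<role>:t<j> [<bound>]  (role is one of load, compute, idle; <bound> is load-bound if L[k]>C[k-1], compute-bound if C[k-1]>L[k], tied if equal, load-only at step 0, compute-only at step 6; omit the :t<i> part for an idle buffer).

[0] DMA t0→A (8c) ∥ CU idle ⇒ 8c, clock 8
[1] DMA t1→B (3c) ∥ CU A:t0 (7c) ⇒ 7c, clock 15
[2] DMA t2→A (5c) ∥ CU B:t1 (7c) ⇒ 7c, clock 22
[3] DMA t3→B (4c) ∥ CU A:t2 (7c) ⇒ 7c, clock 29
[4] DMA t4→A (8c) ∥ CU B:t3 (8c) ⇒ 8c, clock 37
[5] DMA t5→B (9c) ∥ CU A:t4 (7c) ⇒ 9c, clock 46
[6] DMA idle ∥ CU B:t5 (7c) ⇒ 7c, clock 53

step 2: A=load:t2 B=compute:t1 [compute-bound]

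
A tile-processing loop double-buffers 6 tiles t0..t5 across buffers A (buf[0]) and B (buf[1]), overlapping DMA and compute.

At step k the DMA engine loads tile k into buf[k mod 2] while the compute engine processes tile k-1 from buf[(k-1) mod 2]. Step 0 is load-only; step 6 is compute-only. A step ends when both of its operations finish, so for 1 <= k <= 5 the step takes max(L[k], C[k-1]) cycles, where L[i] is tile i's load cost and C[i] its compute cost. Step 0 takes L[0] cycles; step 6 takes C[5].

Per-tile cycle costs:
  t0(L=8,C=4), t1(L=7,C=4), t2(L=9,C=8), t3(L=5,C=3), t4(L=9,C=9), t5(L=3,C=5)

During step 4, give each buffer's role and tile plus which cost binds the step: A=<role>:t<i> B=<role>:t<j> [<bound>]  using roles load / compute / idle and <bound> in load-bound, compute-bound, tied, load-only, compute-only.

[0] DMA t0→A (8c) ∥ CU idle ⇒ 8c, clock 8
[1] DMA t1→B (7c) ∥ CU A:t0 (4c) ⇒ 7c, clock 15
[2] DMA t2→A (9c) ∥ CU B:t1 (4c) ⇒ 9c, clock 24
[3] DMA t3→B (5c) ∥ CU A:t2 (8c) ⇒ 8c, clock 32
[4] DMA t4→A (9c) ∥ CU B:t3 (3c) ⇒ 9c, clock 41
[5] DMA t5→B (3c) ∥ CU A:t4 (9c) ⇒ 9c, clock 50
[6] DMA idle ∥ CU B:t5 (5c) ⇒ 5c, clock 55

step 4: A=load:t4 B=compute:t3 [load-bound]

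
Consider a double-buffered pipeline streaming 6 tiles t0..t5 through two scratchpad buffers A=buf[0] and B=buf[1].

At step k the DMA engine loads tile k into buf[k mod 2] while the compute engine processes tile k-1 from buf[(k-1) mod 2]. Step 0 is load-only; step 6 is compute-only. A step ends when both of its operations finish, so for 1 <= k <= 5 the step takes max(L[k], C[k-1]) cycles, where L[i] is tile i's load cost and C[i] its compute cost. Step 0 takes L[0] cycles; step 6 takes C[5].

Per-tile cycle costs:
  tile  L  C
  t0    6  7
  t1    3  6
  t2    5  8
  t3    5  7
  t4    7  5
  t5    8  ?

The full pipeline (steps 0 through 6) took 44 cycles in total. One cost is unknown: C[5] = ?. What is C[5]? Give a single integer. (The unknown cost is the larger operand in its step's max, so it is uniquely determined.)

C[5] = 2

step 0: dur = L[0]=6 = 6
step 1: dur = max(L[1]=3, C[0]=7) = 7
step 2: dur = max(L[2]=5, C[1]=6) = 6
step 3: dur = max(L[3]=5, C[2]=8) = 8
step 4: dur = max(L[4]=7, C[3]=7) = 7
step 5: dur = max(L[5]=8, C[4]=5) = 8
step 6: dur = C[5]=? = C[5]  (unknown; binding)
sum of known step durations = 42
dur[6] = total - known = 44 - 42 = 2
C[5] is the binding max in step 6, so C[5] = dur[6] = 2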